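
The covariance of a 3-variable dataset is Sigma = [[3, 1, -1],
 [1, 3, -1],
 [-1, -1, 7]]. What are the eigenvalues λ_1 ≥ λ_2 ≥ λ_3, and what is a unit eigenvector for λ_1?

Step 1 — characteristic polynomial p(λ) = det(λI - Sigma) = λ³ - tr·λ² + c_1·λ - det, where tr = trace, c_1 = sum of the principal 2×2 minors, det = det(Sigma):
  tr = 3 + 3 + 7 = 13,
  c_1 = (3·3 - (1)²) + (3·7 - (-1)²) + (3·7 - (-1)²) = 8 + 20 + 20 = 48,
  det = 3·(3·7 - (-1)²) - (1)·((1)·7 - (-1)·(-1)) + (-1)·((1)·(-1) - 3·(-1)) = 3·(20) - (1)·(6) + (-1)·(2) = 52.
  So p(λ) = λ³ - 13λ² + 48λ - 52.
Step 2 — look for an integer root (rational root theorem: any rational root is an integer divisor of 52). Testing λ = 2:
  p(2) = 8 - 52 + 96 - 52 = 0  ✓
  Dividing out (λ - 2): p(λ) = (λ - 2)(λ² - 11λ + 26).
Step 3 — remaining eigenvalues from the quadratic λ² - 11λ + 26 = 0:
  Δ = 11² - 4·26 = 121 - 104 = 17,  λ = (11 ± √17)/2 = (11 ± 4.1231)/2 ≈ 7.5616 or 3.4384.
  Sorted: λ_1 = 7.5616,  λ_2 = 3.4384,  λ_3 = 2  (check: sum = 13 = tr ✓).

Step 4 — unit eigenvector for λ_1 ≈ 7.5616: v spans the null space of (Sigma - λ_1 I), whose rows are
  r_1 = (-4.5616, 1, -1),  r_2 = (1, -4.5616, -1),  r_3 = (-1, -1, -0.5616).
  v is orthogonal to every row, so take v ∝ r_1 × r_2 = ((1)·(-1) - (-1)·(-4.5616), (-1)·(1) - (-4.5616)·(-1), (-4.5616)·(-4.5616) - (1)·(1)) ≈ (-5.5616, -5.5616, 19.8078).
  Rescale (multiply by -1 so the first nonzero entry is positive): u = (5.5616, 5.5616, -19.8078).
  ||u|| = √((5.5616)² + (5.5616)² + (-19.8078)²) = √(454.2093) ≈ 21.3122,  v_1 = u/||u|| ≈ (0.261, 0.261, -0.9294) (||v_1|| = 1).

λ_1 = 7.5616,  λ_2 = 3.4384,  λ_3 = 2;  v_1 ≈ (0.261, 0.261, -0.9294)


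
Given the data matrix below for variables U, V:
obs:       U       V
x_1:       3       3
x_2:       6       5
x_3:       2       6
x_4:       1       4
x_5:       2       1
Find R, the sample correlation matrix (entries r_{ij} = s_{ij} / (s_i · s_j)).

Step 1 — column means:
  mean(U) = (3 + 6 + 2 + 1 + 2) / 5 = 14/5 = 2.8
  mean(V) = (3 + 5 + 6 + 4 + 1) / 5 = 19/5 = 3.8

Step 2 — sample variances and covariances s[i,j] = (1/(n-1)) · Σ_k (x_{k,i} - mean_i) · (x_{k,j} - mean_j), with n-1 = 4:
  s[U,U] = ((0.2)·(0.2) + (3.2)·(3.2) + (-0.8)·(-0.8) + (-1.8)·(-1.8) + (-0.8)·(-0.8)) / 4 = 14.8/4 = 3.7
  s[U,V] = ((0.2)·(-0.8) + (3.2)·(1.2) + (-0.8)·(2.2) + (-1.8)·(0.2) + (-0.8)·(-2.8)) / 4 = 3.8/4 = 0.95
  s[V,V] = ((-0.8)·(-0.8) + (1.2)·(1.2) + (2.2)·(2.2) + (0.2)·(0.2) + (-2.8)·(-2.8)) / 4 = 14.8/4 = 3.7
  Sample standard deviations s_i = √(s[i,i]):
  s(U) = √(3.7) = 1.9235
  s(V) = √(3.7) = 1.9235

Step 3 — r_{ij} = s_{ij} / (s_i · s_j):
  r[U,U] = 1 (diagonal).
  r[U,V] = 0.95 / (1.9235 · 1.9235) = 0.95 / 3.7 = 0.2568
  r[V,V] = 1 (diagonal).

R is symmetric with unit diagonal. Assembling:

R = [[1, 0.2568],
 [0.2568, 1]]


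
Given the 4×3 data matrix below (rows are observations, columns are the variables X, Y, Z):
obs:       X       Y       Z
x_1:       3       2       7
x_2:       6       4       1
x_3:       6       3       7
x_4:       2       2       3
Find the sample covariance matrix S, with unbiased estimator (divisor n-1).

Step 1 — column means:
  mean(X) = (3 + 6 + 6 + 2) / 4 = 17/4 = 4.25
  mean(Y) = (2 + 4 + 3 + 2) / 4 = 11/4 = 2.75
  mean(Z) = (7 + 1 + 7 + 3) / 4 = 18/4 = 4.5

Step 2 — sample covariance S[i,j] = (1/(n-1)) · Σ_k (x_{k,i} - mean_i) · (x_{k,j} - mean_j), with n-1 = 3.
  S[X,X] = ((-1.25)·(-1.25) + (1.75)·(1.75) + (1.75)·(1.75) + (-2.25)·(-2.25)) / 3 = 12.75/3 = 4.25
  S[X,Y] = ((-1.25)·(-0.75) + (1.75)·(1.25) + (1.75)·(0.25) + (-2.25)·(-0.75)) / 3 = 5.25/3 = 1.75
  S[X,Z] = ((-1.25)·(2.5) + (1.75)·(-3.5) + (1.75)·(2.5) + (-2.25)·(-1.5)) / 3 = -1.5/3 = -0.5
  S[Y,Y] = ((-0.75)·(-0.75) + (1.25)·(1.25) + (0.25)·(0.25) + (-0.75)·(-0.75)) / 3 = 2.75/3 = 0.9167
  S[Y,Z] = ((-0.75)·(2.5) + (1.25)·(-3.5) + (0.25)·(2.5) + (-0.75)·(-1.5)) / 3 = -4.5/3 = -1.5
  S[Z,Z] = ((2.5)·(2.5) + (-3.5)·(-3.5) + (2.5)·(2.5) + (-1.5)·(-1.5)) / 3 = 27/3 = 9

S is symmetric (S[j,i] = S[i,j]). Assembling:

S = [[4.25, 1.75, -0.5],
 [1.75, 0.9167, -1.5],
 [-0.5, -1.5, 9]]


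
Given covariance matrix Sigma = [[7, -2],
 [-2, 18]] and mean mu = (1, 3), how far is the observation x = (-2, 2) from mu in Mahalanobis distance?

Step 1 — centre the observation: (x - mu) = (-3, -1).

Step 2 — invert Sigma. det(Sigma) = 7·18 - (-2)² = 122.
  Sigma^{-1} = (1/det) · [[d, -b], [-b, a]] = [[0.1475, 0.0164],
 [0.0164, 0.0574]].

Step 3 — form the quadratic (x - mu)^T · Sigma^{-1} · (x - mu):
  Sigma^{-1} · (x - mu) = (-0.459, -0.1066).
  (x - mu)^T · [Sigma^{-1} · (x - mu)] = (-3)·(-0.459) + (-1)·(-0.1066) = 1.4836.

Step 4 — take square root: d = √(1.4836) ≈ 1.218.

d(x, mu) = √(1.4836) ≈ 1.218


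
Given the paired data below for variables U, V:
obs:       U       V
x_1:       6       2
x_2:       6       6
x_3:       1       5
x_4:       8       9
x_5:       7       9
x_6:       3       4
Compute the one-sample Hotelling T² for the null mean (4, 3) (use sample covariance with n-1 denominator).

Step 1 — sample mean vector:
  mean(U) = (6 + 6 + 1 + 8 + 7 + 3) / 6 = 31/6 = 5.1667
  mean(V) = (2 + 6 + 5 + 9 + 9 + 4) / 6 = 35/6 = 5.8333
  x̄ = (5.1667, 5.8333),  deviation x̄ - mu_0 = (5.1667, 5.8333) - (4, 3) = (1.1667, 2.8333).

Step 2 — sample covariance matrix, S[i,j] = (1/(n-1)) · Σ_k (x_{k,i} - mean_i) · (x_{k,j} - mean_j), divisor n-1 = 5:
  S[U,U] = ((0.8333)·(0.8333) + (0.8333)·(0.8333) + (-4.1667)·(-4.1667) + (2.8333)·(2.8333) + (1.8333)·(1.8333) + (-2.1667)·(-2.1667)) / 5 = 34.8333/5 = 6.9667
  S[U,V] = ((0.8333)·(-3.8333) + (0.8333)·(0.1667) + (-4.1667)·(-0.8333) + (2.8333)·(3.1667) + (1.8333)·(3.1667) + (-2.1667)·(-1.8333)) / 5 = 19.1667/5 = 3.8333
  S[V,V] = ((-3.8333)·(-3.8333) + (0.1667)·(0.1667) + (-0.8333)·(-0.8333) + (3.1667)·(3.1667) + (3.1667)·(3.1667) + (-1.8333)·(-1.8333)) / 5 = 38.8333/5 = 7.7667
  S = [[6.9667, 3.8333],
 [3.8333, 7.7667]].

Step 3 — invert S. det(S) = 6.9667·7.7667 - (3.8333)² = 39.4133.
  S^{-1} = (1/det) · [[d, -b], [-b, a]] = [[0.1971, -0.0973],
 [-0.0973, 0.1768]].

Step 4 — quadratic form (x̄ - mu_0)^T · S^{-1} · (x̄ - mu_0):
  S^{-1} · (x̄ - mu_0) = (-0.0457, 0.3873),
  (x̄ - mu_0)^T · [...] = (1.1667)·(-0.0457) + (2.8333)·(0.3873) = 1.0442.

Step 5 — scale by n: T² = 6 · 1.0442 = 6.2652.

T² ≈ 6.2652


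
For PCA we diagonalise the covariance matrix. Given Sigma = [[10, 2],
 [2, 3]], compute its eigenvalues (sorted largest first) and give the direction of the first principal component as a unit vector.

Step 1 — characteristic polynomial of 2×2 Sigma:
  det(Sigma - λI) = λ² - trace · λ + det = 0.
  trace = 10 + 3 = 13, det = 10·3 - (2)² = 26.
Step 2 — discriminant:
  Δ = trace² - 4·det = 169 - 104 = 65.
Step 3 — eigenvalues:
  λ = (trace ± √Δ)/2 = (13 ± 8.0623)/2,
  λ_1 = 10.5311,  λ_2 = 2.4689.

Step 4 — unit eigenvector for λ_1: solve (Sigma - λ_1 I)v = 0. First row:
  (10 - 10.5311)·v_x + (2)·v_y = 0, i.e. (-0.5311)·v_x + (2)·v_y = 0,
  so v ∝ (b, λ_1 - a) = (2, 0.5311) = u.
  ||u|| = √((2)² + (0.5311)²) = √(4.2821) ≈ 2.0693,
  v_1 = u/||u|| ≈ (0.9665, 0.2567) (||v_1|| = 1).

λ_1 = 10.5311,  λ_2 = 2.4689;  v_1 ≈ (0.9665, 0.2567)


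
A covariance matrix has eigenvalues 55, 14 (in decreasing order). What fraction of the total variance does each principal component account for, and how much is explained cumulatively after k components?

Step 1 — total variance = trace(Sigma) = Σ λ_i = 55 + 14 = 69.

Step 2 — fraction explained by component i = λ_i / Σ λ:
  PC1: 55/69 = 0.7971
  PC2: 14/69 = 0.2029

Step 3 — cumulative fraction after k components = (λ_1 + ... + λ_k) / Σ λ:
  k = 1: 55/69 = 0.7971
  k = 2: (55 + 14)/69 = 69/69 = 1

Summary (fraction, with percent):

explained: PC1 0.7971 (79.71%), PC2 0.2029 (20.29%);  cumulative: 0.7971, 1


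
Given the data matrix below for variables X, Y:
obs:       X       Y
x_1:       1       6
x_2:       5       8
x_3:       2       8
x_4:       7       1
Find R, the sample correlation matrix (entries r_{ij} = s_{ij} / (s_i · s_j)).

Step 1 — column means:
  mean(X) = (1 + 5 + 2 + 7) / 4 = 15/4 = 3.75
  mean(Y) = (6 + 8 + 8 + 1) / 4 = 23/4 = 5.75

Step 2 — sample variances and covariances s[i,j] = (1/(n-1)) · Σ_k (x_{k,i} - mean_i) · (x_{k,j} - mean_j), with n-1 = 3:
  s[X,X] = ((-2.75)·(-2.75) + (1.25)·(1.25) + (-1.75)·(-1.75) + (3.25)·(3.25)) / 3 = 22.75/3 = 7.5833
  s[X,Y] = ((-2.75)·(0.25) + (1.25)·(2.25) + (-1.75)·(2.25) + (3.25)·(-4.75)) / 3 = -17.25/3 = -5.75
  s[Y,Y] = ((0.25)·(0.25) + (2.25)·(2.25) + (2.25)·(2.25) + (-4.75)·(-4.75)) / 3 = 32.75/3 = 10.9167
  Sample standard deviations s_i = √(s[i,i]):
  s(X) = √(7.5833) = 2.7538
  s(Y) = √(10.9167) = 3.304

Step 3 — r_{ij} = s_{ij} / (s_i · s_j):
  r[X,X] = 1 (diagonal).
  r[X,Y] = -5.75 / (2.7538 · 3.304) = -5.75 / 9.0986 = -0.632
  r[Y,Y] = 1 (diagonal).

R is symmetric with unit diagonal. Assembling:

R = [[1, -0.632],
 [-0.632, 1]]


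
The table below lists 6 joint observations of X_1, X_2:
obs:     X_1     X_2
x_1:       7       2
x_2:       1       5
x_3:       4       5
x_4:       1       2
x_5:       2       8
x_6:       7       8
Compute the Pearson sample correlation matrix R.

Step 1 — column means:
  mean(X_1) = (7 + 1 + 4 + 1 + 2 + 7) / 6 = 22/6 = 3.6667
  mean(X_2) = (2 + 5 + 5 + 2 + 8 + 8) / 6 = 30/6 = 5

Step 2 — sample variances and covariances s[i,j] = (1/(n-1)) · Σ_k (x_{k,i} - mean_i) · (x_{k,j} - mean_j), with n-1 = 5:
  s[X_1,X_1] = ((3.3333)·(3.3333) + (-2.6667)·(-2.6667) + (0.3333)·(0.3333) + (-2.6667)·(-2.6667) + (-1.6667)·(-1.6667) + (3.3333)·(3.3333)) / 5 = 39.3333/5 = 7.8667
  s[X_1,X_2] = ((3.3333)·(-3) + (-2.6667)·(0) + (0.3333)·(0) + (-2.6667)·(-3) + (-1.6667)·(3) + (3.3333)·(3)) / 5 = 3/5 = 0.6
  s[X_2,X_2] = ((-3)·(-3) + (0)·(0) + (0)·(0) + (-3)·(-3) + (3)·(3) + (3)·(3)) / 5 = 36/5 = 7.2
  Sample standard deviations s_i = √(s[i,i]):
  s(X_1) = √(7.8667) = 2.8048
  s(X_2) = √(7.2) = 2.6833

Step 3 — r_{ij} = s_{ij} / (s_i · s_j):
  r[X_1,X_1] = 1 (diagonal).
  r[X_1,X_2] = 0.6 / (2.8048 · 2.6833) = 0.6 / 7.526 = 0.0797
  r[X_2,X_2] = 1 (diagonal).

R is symmetric with unit diagonal. Assembling:

R = [[1, 0.0797],
 [0.0797, 1]]


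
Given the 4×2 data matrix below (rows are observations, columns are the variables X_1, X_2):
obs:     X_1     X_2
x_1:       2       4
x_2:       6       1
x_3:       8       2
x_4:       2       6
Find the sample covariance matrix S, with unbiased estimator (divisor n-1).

Step 1 — column means:
  mean(X_1) = (2 + 6 + 8 + 2) / 4 = 18/4 = 4.5
  mean(X_2) = (4 + 1 + 2 + 6) / 4 = 13/4 = 3.25

Step 2 — sample covariance S[i,j] = (1/(n-1)) · Σ_k (x_{k,i} - mean_i) · (x_{k,j} - mean_j), with n-1 = 3.
  S[X_1,X_1] = ((-2.5)·(-2.5) + (1.5)·(1.5) + (3.5)·(3.5) + (-2.5)·(-2.5)) / 3 = 27/3 = 9
  S[X_1,X_2] = ((-2.5)·(0.75) + (1.5)·(-2.25) + (3.5)·(-1.25) + (-2.5)·(2.75)) / 3 = -16.5/3 = -5.5
  S[X_2,X_2] = ((0.75)·(0.75) + (-2.25)·(-2.25) + (-1.25)·(-1.25) + (2.75)·(2.75)) / 3 = 14.75/3 = 4.9167

S is symmetric (S[j,i] = S[i,j]). Assembling:

S = [[9, -5.5],
 [-5.5, 4.9167]]


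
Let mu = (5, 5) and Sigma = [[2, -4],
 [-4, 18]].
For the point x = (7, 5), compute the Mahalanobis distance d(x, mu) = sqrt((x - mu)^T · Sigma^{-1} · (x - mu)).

Step 1 — centre the observation: (x - mu) = (2, 0).

Step 2 — invert Sigma. det(Sigma) = 2·18 - (-4)² = 20.
  Sigma^{-1} = (1/det) · [[d, -b], [-b, a]] = [[0.9, 0.2],
 [0.2, 0.1]].

Step 3 — form the quadratic (x - mu)^T · Sigma^{-1} · (x - mu):
  Sigma^{-1} · (x - mu) = (1.8, 0.4).
  (x - mu)^T · [Sigma^{-1} · (x - mu)] = (2)·(1.8) + (0)·(0.4) = 3.6.

Step 4 — take square root: d = √(3.6) ≈ 1.8974.

d(x, mu) = √(3.6) ≈ 1.8974


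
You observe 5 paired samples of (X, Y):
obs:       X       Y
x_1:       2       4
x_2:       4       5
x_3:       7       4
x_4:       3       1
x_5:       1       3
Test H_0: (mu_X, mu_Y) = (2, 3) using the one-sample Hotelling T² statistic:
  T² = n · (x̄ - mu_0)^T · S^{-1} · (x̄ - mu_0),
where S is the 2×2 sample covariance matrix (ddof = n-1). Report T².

Step 1 — sample mean vector:
  mean(X) = (2 + 4 + 7 + 3 + 1) / 5 = 17/5 = 3.4
  mean(Y) = (4 + 5 + 4 + 1 + 3) / 5 = 17/5 = 3.4
  x̄ = (3.4, 3.4),  deviation x̄ - mu_0 = (3.4, 3.4) - (2, 3) = (1.4, 0.4).

Step 2 — sample covariance matrix, S[i,j] = (1/(n-1)) · Σ_k (x_{k,i} - mean_i) · (x_{k,j} - mean_j), divisor n-1 = 4:
  S[X,X] = ((-1.4)·(-1.4) + (0.6)·(0.6) + (3.6)·(3.6) + (-0.4)·(-0.4) + (-2.4)·(-2.4)) / 4 = 21.2/4 = 5.3
  S[X,Y] = ((-1.4)·(0.6) + (0.6)·(1.6) + (3.6)·(0.6) + (-0.4)·(-2.4) + (-2.4)·(-0.4)) / 4 = 4.2/4 = 1.05
  S[Y,Y] = ((0.6)·(0.6) + (1.6)·(1.6) + (0.6)·(0.6) + (-2.4)·(-2.4) + (-0.4)·(-0.4)) / 4 = 9.2/4 = 2.3
  S = [[5.3, 1.05],
 [1.05, 2.3]].

Step 3 — invert S. det(S) = 5.3·2.3 - (1.05)² = 11.0875.
  S^{-1} = (1/det) · [[d, -b], [-b, a]] = [[0.2074, -0.0947],
 [-0.0947, 0.478]].

Step 4 — quadratic form (x̄ - mu_0)^T · S^{-1} · (x̄ - mu_0):
  S^{-1} · (x̄ - mu_0) = (0.2525, 0.0586),
  (x̄ - mu_0)^T · [...] = (1.4)·(0.2525) + (0.4)·(0.0586) = 0.377.

Step 5 — scale by n: T² = 5 · 0.377 = 1.885.

T² ≈ 1.885


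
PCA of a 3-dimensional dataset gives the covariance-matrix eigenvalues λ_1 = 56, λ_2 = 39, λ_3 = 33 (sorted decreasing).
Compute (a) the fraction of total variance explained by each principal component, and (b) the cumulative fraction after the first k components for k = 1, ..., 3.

Step 1 — total variance = trace(Sigma) = Σ λ_i = 56 + 39 + 33 = 128.

Step 2 — fraction explained by component i = λ_i / Σ λ:
  PC1: 56/128 = 0.4375
  PC2: 39/128 = 0.3047
  PC3: 33/128 = 0.2578

Step 3 — cumulative fraction after k components = (λ_1 + ... + λ_k) / Σ λ:
  k = 1: 56/128 = 0.4375
  k = 2: (56 + 39)/128 = 95/128 = 0.7422
  k = 3: (56 + 39 + 33)/128 = 128/128 = 1

Summary (fraction, with percent):

explained: PC1 0.4375 (43.75%), PC2 0.3047 (30.47%), PC3 0.2578 (25.78%);  cumulative: 0.4375, 0.7422, 1


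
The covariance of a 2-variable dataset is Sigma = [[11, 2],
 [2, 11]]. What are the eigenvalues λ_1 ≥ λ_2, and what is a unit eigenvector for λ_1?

Step 1 — characteristic polynomial of 2×2 Sigma:
  det(Sigma - λI) = λ² - trace · λ + det = 0.
  trace = 11 + 11 = 22, det = 11·11 - (2)² = 117.
Step 2 — discriminant:
  Δ = trace² - 4·det = 484 - 468 = 16.
Step 3 — eigenvalues:
  λ = (trace ± √Δ)/2 = (22 ± 4)/2,
  λ_1 = 13,  λ_2 = 9.

Step 4 — unit eigenvector for λ_1: solve (Sigma - λ_1 I)v = 0. First row:
  (11 - 13)·v_x + (2)·v_y = 0, i.e. (-2)·v_x + (2)·v_y = 0,
  so v ∝ (b, λ_1 - a) = (2, 2) = u.
  ||u|| = √((2)² + (2)²) = √(8) ≈ 2.8284,
  v_1 = u/||u|| ≈ (0.7071, 0.7071) (||v_1|| = 1).

λ_1 = 13,  λ_2 = 9;  v_1 ≈ (0.7071, 0.7071)


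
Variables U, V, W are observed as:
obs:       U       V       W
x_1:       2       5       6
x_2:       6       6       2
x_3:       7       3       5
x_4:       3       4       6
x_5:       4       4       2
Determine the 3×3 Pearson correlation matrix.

Step 1 — column means:
  mean(U) = (2 + 6 + 7 + 3 + 4) / 5 = 22/5 = 4.4
  mean(V) = (5 + 6 + 3 + 4 + 4) / 5 = 22/5 = 4.4
  mean(W) = (6 + 2 + 5 + 6 + 2) / 5 = 21/5 = 4.2

Step 2 — sample variances and covariances s[i,j] = (1/(n-1)) · Σ_k (x_{k,i} - mean_i) · (x_{k,j} - mean_j), with n-1 = 4:
  s[U,U] = ((-2.4)·(-2.4) + (1.6)·(1.6) + (2.6)·(2.6) + (-1.4)·(-1.4) + (-0.4)·(-0.4)) / 4 = 17.2/4 = 4.3
  s[U,V] = ((-2.4)·(0.6) + (1.6)·(1.6) + (2.6)·(-1.4) + (-1.4)·(-0.4) + (-0.4)·(-0.4)) / 4 = -1.8/4 = -0.45
  s[U,W] = ((-2.4)·(1.8) + (1.6)·(-2.2) + (2.6)·(0.8) + (-1.4)·(1.8) + (-0.4)·(-2.2)) / 4 = -7.4/4 = -1.85
  s[V,V] = ((0.6)·(0.6) + (1.6)·(1.6) + (-1.4)·(-1.4) + (-0.4)·(-0.4) + (-0.4)·(-0.4)) / 4 = 5.2/4 = 1.3
  s[V,W] = ((0.6)·(1.8) + (1.6)·(-2.2) + (-1.4)·(0.8) + (-0.4)·(1.8) + (-0.4)·(-2.2)) / 4 = -3.4/4 = -0.85
  s[W,W] = ((1.8)·(1.8) + (-2.2)·(-2.2) + (0.8)·(0.8) + (1.8)·(1.8) + (-2.2)·(-2.2)) / 4 = 16.8/4 = 4.2
  Sample standard deviations s_i = √(s[i,i]):
  s(U) = √(4.3) = 2.0736
  s(V) = √(1.3) = 1.1402
  s(W) = √(4.2) = 2.0494

Step 3 — r_{ij} = s_{ij} / (s_i · s_j):
  r[U,U] = 1 (diagonal).
  r[U,V] = -0.45 / (2.0736 · 1.1402) = -0.45 / 2.3643 = -0.1903
  r[U,W] = -1.85 / (2.0736 · 2.0494) = -1.85 / 4.2497 = -0.4353
  r[V,V] = 1 (diagonal).
  r[V,W] = -0.85 / (1.1402 · 2.0494) = -0.85 / 2.3367 = -0.3638
  r[W,W] = 1 (diagonal).

R is symmetric with unit diagonal. Assembling:

R = [[1, -0.1903, -0.4353],
 [-0.1903, 1, -0.3638],
 [-0.4353, -0.3638, 1]]


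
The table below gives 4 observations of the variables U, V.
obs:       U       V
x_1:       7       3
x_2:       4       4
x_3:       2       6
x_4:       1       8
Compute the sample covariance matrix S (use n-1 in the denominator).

Step 1 — column means:
  mean(U) = (7 + 4 + 2 + 1) / 4 = 14/4 = 3.5
  mean(V) = (3 + 4 + 6 + 8) / 4 = 21/4 = 5.25

Step 2 — sample covariance S[i,j] = (1/(n-1)) · Σ_k (x_{k,i} - mean_i) · (x_{k,j} - mean_j), with n-1 = 3.
  S[U,U] = ((3.5)·(3.5) + (0.5)·(0.5) + (-1.5)·(-1.5) + (-2.5)·(-2.5)) / 3 = 21/3 = 7
  S[U,V] = ((3.5)·(-2.25) + (0.5)·(-1.25) + (-1.5)·(0.75) + (-2.5)·(2.75)) / 3 = -16.5/3 = -5.5
  S[V,V] = ((-2.25)·(-2.25) + (-1.25)·(-1.25) + (0.75)·(0.75) + (2.75)·(2.75)) / 3 = 14.75/3 = 4.9167

S is symmetric (S[j,i] = S[i,j]). Assembling:

S = [[7, -5.5],
 [-5.5, 4.9167]]


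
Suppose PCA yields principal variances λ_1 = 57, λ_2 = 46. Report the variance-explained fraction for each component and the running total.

Step 1 — total variance = trace(Sigma) = Σ λ_i = 57 + 46 = 103.

Step 2 — fraction explained by component i = λ_i / Σ λ:
  PC1: 57/103 = 0.5534
  PC2: 46/103 = 0.4466

Step 3 — cumulative fraction after k components = (λ_1 + ... + λ_k) / Σ λ:
  k = 1: 57/103 = 0.5534
  k = 2: (57 + 46)/103 = 103/103 = 1

Summary (fraction, with percent):

explained: PC1 0.5534 (55.34%), PC2 0.4466 (44.66%);  cumulative: 0.5534, 1


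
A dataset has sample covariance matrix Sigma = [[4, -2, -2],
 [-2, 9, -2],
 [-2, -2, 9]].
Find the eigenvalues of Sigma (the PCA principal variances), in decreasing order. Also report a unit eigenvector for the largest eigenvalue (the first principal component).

Step 1 — characteristic polynomial p(λ) = det(λI - Sigma) = λ³ - tr·λ² + c_1·λ - det, where tr = trace, c_1 = sum of the principal 2×2 minors, det = det(Sigma):
  tr = 4 + 9 + 9 = 22,
  c_1 = (4·9 - (-2)²) + (4·9 - (-2)²) + (9·9 - (-2)²) = 32 + 32 + 77 = 141,
  det = 4·(9·9 - (-2)²) - (-2)·((-2)·9 - (-2)·(-2)) + (-2)·((-2)·(-2) - 9·(-2)) = 4·(77) - (-2)·(-22) + (-2)·(22) = 220.
  So p(λ) = λ³ - 22λ² + 141λ - 220.
Step 2 — look for an integer root (rational root theorem: any rational root is an integer divisor of 220). Testing λ = 11:
  p(11) = 1331 - 2662 + 1551 - 220 = 0  ✓
  Dividing out (λ - 11): p(λ) = (λ - 11)(λ² - 11λ + 20).
Step 3 — remaining eigenvalues from the quadratic λ² - 11λ + 20 = 0:
  Δ = 11² - 4·20 = 121 - 80 = 41,  λ = (11 ± √41)/2 = (11 ± 6.4031)/2 ≈ 8.7016 or 2.2984.
  Sorted: λ_1 = 11,  λ_2 = 8.7016,  λ_3 = 2.2984  (check: sum = 22 = tr ✓).

Step 4 — unit eigenvector for λ_1 = 11: v spans the null space of (Sigma - λ_1 I), whose rows are
  r_1 = (-7, -2, -2),  r_2 = (-2, -2, -2),  r_3 = (-2, -2, -2).
  v is orthogonal to every row, so take v ∝ r_1 × r_2 = ((-2)·(-2) - (-2)·(-2), (-2)·(-2) - (-7)·(-2), (-7)·(-2) - (-2)·(-2)) = (0, -10, 10).
  Rescale (divide by 10; multiply by -1 so the first nonzero entry is positive): u = (0, 1, -1).
  ||u|| = √((0)² + (1)² + (-1)²) = √(2) ≈ 1.4142,  v_1 = u/||u|| ≈ (0, 0.7071, -0.7071) (||v_1|| = 1).

λ_1 = 11,  λ_2 = 8.7016,  λ_3 = 2.2984;  v_1 ≈ (0, 0.7071, -0.7071)


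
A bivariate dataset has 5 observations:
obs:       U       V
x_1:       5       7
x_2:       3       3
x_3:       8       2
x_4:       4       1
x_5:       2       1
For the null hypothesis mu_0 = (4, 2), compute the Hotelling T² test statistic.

Step 1 — sample mean vector:
  mean(U) = (5 + 3 + 8 + 4 + 2) / 5 = 22/5 = 4.4
  mean(V) = (7 + 3 + 2 + 1 + 1) / 5 = 14/5 = 2.8
  x̄ = (4.4, 2.8),  deviation x̄ - mu_0 = (4.4, 2.8) - (4, 2) = (0.4, 0.8).

Step 2 — sample covariance matrix, S[i,j] = (1/(n-1)) · Σ_k (x_{k,i} - mean_i) · (x_{k,j} - mean_j), divisor n-1 = 4:
  S[U,U] = ((0.6)·(0.6) + (-1.4)·(-1.4) + (3.6)·(3.6) + (-0.4)·(-0.4) + (-2.4)·(-2.4)) / 4 = 21.2/4 = 5.3
  S[U,V] = ((0.6)·(4.2) + (-1.4)·(0.2) + (3.6)·(-0.8) + (-0.4)·(-1.8) + (-2.4)·(-1.8)) / 4 = 4.4/4 = 1.1
  S[V,V] = ((4.2)·(4.2) + (0.2)·(0.2) + (-0.8)·(-0.8) + (-1.8)·(-1.8) + (-1.8)·(-1.8)) / 4 = 24.8/4 = 6.2
  S = [[5.3, 1.1],
 [1.1, 6.2]].

Step 3 — invert S. det(S) = 5.3·6.2 - (1.1)² = 31.65.
  S^{-1} = (1/det) · [[d, -b], [-b, a]] = [[0.1959, -0.0348],
 [-0.0348, 0.1675]].

Step 4 — quadratic form (x̄ - mu_0)^T · S^{-1} · (x̄ - mu_0):
  S^{-1} · (x̄ - mu_0) = (0.0506, 0.1201),
  (x̄ - mu_0)^T · [...] = (0.4)·(0.0506) + (0.8)·(0.1201) = 0.1163.

Step 5 — scale by n: T² = 5 · 0.1163 = 0.5814.

T² ≈ 0.5814


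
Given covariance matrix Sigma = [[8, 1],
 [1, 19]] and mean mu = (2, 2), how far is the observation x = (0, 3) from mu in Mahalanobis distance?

Step 1 — centre the observation: (x - mu) = (-2, 1).

Step 2 — invert Sigma. det(Sigma) = 8·19 - (1)² = 151.
  Sigma^{-1} = (1/det) · [[d, -b], [-b, a]] = [[0.1258, -0.0066],
 [-0.0066, 0.053]].

Step 3 — form the quadratic (x - mu)^T · Sigma^{-1} · (x - mu):
  Sigma^{-1} · (x - mu) = (-0.2583, 0.0662).
  (x - mu)^T · [Sigma^{-1} · (x - mu)] = (-2)·(-0.2583) + (1)·(0.0662) = 0.5828.

Step 4 — take square root: d = √(0.5828) ≈ 0.7634.

d(x, mu) = √(0.5828) ≈ 0.7634


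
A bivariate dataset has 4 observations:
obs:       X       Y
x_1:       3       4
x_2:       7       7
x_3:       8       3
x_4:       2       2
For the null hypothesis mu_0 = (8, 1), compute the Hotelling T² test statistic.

Step 1 — sample mean vector:
  mean(X) = (3 + 7 + 8 + 2) / 4 = 20/4 = 5
  mean(Y) = (4 + 7 + 3 + 2) / 4 = 16/4 = 4
  x̄ = (5, 4),  deviation x̄ - mu_0 = (5, 4) - (8, 1) = (-3, 3).

Step 2 — sample covariance matrix, S[i,j] = (1/(n-1)) · Σ_k (x_{k,i} - mean_i) · (x_{k,j} - mean_j), divisor n-1 = 3:
  S[X,X] = ((-2)·(-2) + (2)·(2) + (3)·(3) + (-3)·(-3)) / 3 = 26/3 = 8.6667
  S[X,Y] = ((-2)·(0) + (2)·(3) + (3)·(-1) + (-3)·(-2)) / 3 = 9/3 = 3
  S[Y,Y] = ((0)·(0) + (3)·(3) + (-1)·(-1) + (-2)·(-2)) / 3 = 14/3 = 4.6667
  S = [[8.6667, 3],
 [3, 4.6667]].

Step 3 — invert S. det(S) = 8.6667·4.6667 - (3)² = 31.4444.
  S^{-1} = (1/det) · [[d, -b], [-b, a]] = [[0.1484, -0.0954],
 [-0.0954, 0.2756]].

Step 4 — quadratic form (x̄ - mu_0)^T · S^{-1} · (x̄ - mu_0):
  S^{-1} · (x̄ - mu_0) = (-0.7314, 1.1131),
  (x̄ - mu_0)^T · [...] = (-3)·(-0.7314) + (3)·(1.1131) = 5.5336.

Step 5 — scale by n: T² = 4 · 5.5336 = 22.1343.

T² ≈ 22.1343


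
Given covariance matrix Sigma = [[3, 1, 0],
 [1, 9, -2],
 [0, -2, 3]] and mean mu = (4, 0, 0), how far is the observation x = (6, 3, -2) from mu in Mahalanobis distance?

Step 1 — centre the observation: (x - mu) = (2, 3, -2).

Step 2 — invert Sigma (cofactor / det for 3×3, or solve directly):
  Sigma^{-1} = [[0.3485, -0.0455, -0.0303],
 [-0.0455, 0.1364, 0.0909],
 [-0.0303, 0.0909, 0.3939]].

Step 3 — form the quadratic (x - mu)^T · Sigma^{-1} · (x - mu):
  Sigma^{-1} · (x - mu) = (0.6212, 0.1364, -0.5758).
  (x - mu)^T · [Sigma^{-1} · (x - mu)] = (2)·(0.6212) + (3)·(0.1364) + (-2)·(-0.5758) = 2.803.

Step 4 — take square root: d = √(2.803) ≈ 1.6742.

d(x, mu) = √(2.803) ≈ 1.6742


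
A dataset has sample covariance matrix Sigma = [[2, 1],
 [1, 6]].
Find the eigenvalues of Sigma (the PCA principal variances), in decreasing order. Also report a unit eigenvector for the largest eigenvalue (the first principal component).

Step 1 — characteristic polynomial of 2×2 Sigma:
  det(Sigma - λI) = λ² - trace · λ + det = 0.
  trace = 2 + 6 = 8, det = 2·6 - (1)² = 11.
Step 2 — discriminant:
  Δ = trace² - 4·det = 64 - 44 = 20.
Step 3 — eigenvalues:
  λ = (trace ± √Δ)/2 = (8 ± 4.4721)/2,
  λ_1 = 6.2361,  λ_2 = 1.7639.

Step 4 — unit eigenvector for λ_1: solve (Sigma - λ_1 I)v = 0. First row:
  (2 - 6.2361)·v_x + (1)·v_y = 0, i.e. (-4.2361)·v_x + (1)·v_y = 0,
  so v ∝ (b, λ_1 - a) = (1, 4.2361) = u.
  ||u|| = √((1)² + (4.2361)²) = √(18.9443) ≈ 4.3525,
  v_1 = u/||u|| ≈ (0.2298, 0.9732) (||v_1|| = 1).

λ_1 = 6.2361,  λ_2 = 1.7639;  v_1 ≈ (0.2298, 0.9732)


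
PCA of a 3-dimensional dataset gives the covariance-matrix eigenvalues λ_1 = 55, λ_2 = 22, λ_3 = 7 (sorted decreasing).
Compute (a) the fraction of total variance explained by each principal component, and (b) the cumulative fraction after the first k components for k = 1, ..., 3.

Step 1 — total variance = trace(Sigma) = Σ λ_i = 55 + 22 + 7 = 84.

Step 2 — fraction explained by component i = λ_i / Σ λ:
  PC1: 55/84 = 0.6548
  PC2: 22/84 = 0.2619
  PC3: 7/84 = 0.0833

Step 3 — cumulative fraction after k components = (λ_1 + ... + λ_k) / Σ λ:
  k = 1: 55/84 = 0.6548
  k = 2: (55 + 22)/84 = 77/84 = 0.9167
  k = 3: (55 + 22 + 7)/84 = 84/84 = 1

Summary (fraction, with percent):

explained: PC1 0.6548 (65.48%), PC2 0.2619 (26.19%), PC3 0.0833 (8.33%);  cumulative: 0.6548, 0.9167, 1


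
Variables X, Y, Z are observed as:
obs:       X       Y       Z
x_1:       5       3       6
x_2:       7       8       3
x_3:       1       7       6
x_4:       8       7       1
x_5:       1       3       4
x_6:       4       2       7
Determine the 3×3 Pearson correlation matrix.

Step 1 — column means:
  mean(X) = (5 + 7 + 1 + 8 + 1 + 4) / 6 = 26/6 = 4.3333
  mean(Y) = (3 + 8 + 7 + 7 + 3 + 2) / 6 = 30/6 = 5
  mean(Z) = (6 + 3 + 6 + 1 + 4 + 7) / 6 = 27/6 = 4.5

Step 2 — sample variances and covariances s[i,j] = (1/(n-1)) · Σ_k (x_{k,i} - mean_i) · (x_{k,j} - mean_j), with n-1 = 5:
  s[X,X] = ((0.6667)·(0.6667) + (2.6667)·(2.6667) + (-3.3333)·(-3.3333) + (3.6667)·(3.6667) + (-3.3333)·(-3.3333) + (-0.3333)·(-0.3333)) / 5 = 43.3333/5 = 8.6667
  s[X,Y] = ((0.6667)·(-2) + (2.6667)·(3) + (-3.3333)·(2) + (3.6667)·(2) + (-3.3333)·(-2) + (-0.3333)·(-3)) / 5 = 15/5 = 3
  s[X,Z] = ((0.6667)·(1.5) + (2.6667)·(-1.5) + (-3.3333)·(1.5) + (3.6667)·(-3.5) + (-3.3333)·(-0.5) + (-0.3333)·(2.5)) / 5 = -20/5 = -4
  s[Y,Y] = ((-2)·(-2) + (3)·(3) + (2)·(2) + (2)·(2) + (-2)·(-2) + (-3)·(-3)) / 5 = 34/5 = 6.8
  s[Y,Z] = ((-2)·(1.5) + (3)·(-1.5) + (2)·(1.5) + (2)·(-3.5) + (-2)·(-0.5) + (-3)·(2.5)) / 5 = -18/5 = -3.6
  s[Z,Z] = ((1.5)·(1.5) + (-1.5)·(-1.5) + (1.5)·(1.5) + (-3.5)·(-3.5) + (-0.5)·(-0.5) + (2.5)·(2.5)) / 5 = 25.5/5 = 5.1
  Sample standard deviations s_i = √(s[i,i]):
  s(X) = √(8.6667) = 2.9439
  s(Y) = √(6.8) = 2.6077
  s(Z) = √(5.1) = 2.2583

Step 3 — r_{ij} = s_{ij} / (s_i · s_j):
  r[X,X] = 1 (diagonal).
  r[X,Y] = 3 / (2.9439 · 2.6077) = 3 / 7.6768 = 0.3908
  r[X,Z] = -4 / (2.9439 · 2.2583) = -4 / 6.6483 = -0.6017
  r[Y,Y] = 1 (diagonal).
  r[Y,Z] = -3.6 / (2.6077 · 2.2583) = -3.6 / 5.889 = -0.6113
  r[Z,Z] = 1 (diagonal).

R is symmetric with unit diagonal. Assembling:

R = [[1, 0.3908, -0.6017],
 [0.3908, 1, -0.6113],
 [-0.6017, -0.6113, 1]]


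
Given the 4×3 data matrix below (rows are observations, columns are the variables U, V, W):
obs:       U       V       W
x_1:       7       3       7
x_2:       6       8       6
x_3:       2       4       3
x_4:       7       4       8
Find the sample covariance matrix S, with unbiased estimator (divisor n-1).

Step 1 — column means:
  mean(U) = (7 + 6 + 2 + 7) / 4 = 22/4 = 5.5
  mean(V) = (3 + 8 + 4 + 4) / 4 = 19/4 = 4.75
  mean(W) = (7 + 6 + 3 + 8) / 4 = 24/4 = 6

Step 2 — sample covariance S[i,j] = (1/(n-1)) · Σ_k (x_{k,i} - mean_i) · (x_{k,j} - mean_j), with n-1 = 3.
  S[U,U] = ((1.5)·(1.5) + (0.5)·(0.5) + (-3.5)·(-3.5) + (1.5)·(1.5)) / 3 = 17/3 = 5.6667
  S[U,V] = ((1.5)·(-1.75) + (0.5)·(3.25) + (-3.5)·(-0.75) + (1.5)·(-0.75)) / 3 = 0.5/3 = 0.1667
  S[U,W] = ((1.5)·(1) + (0.5)·(0) + (-3.5)·(-3) + (1.5)·(2)) / 3 = 15/3 = 5
  S[V,V] = ((-1.75)·(-1.75) + (3.25)·(3.25) + (-0.75)·(-0.75) + (-0.75)·(-0.75)) / 3 = 14.75/3 = 4.9167
  S[V,W] = ((-1.75)·(1) + (3.25)·(0) + (-0.75)·(-3) + (-0.75)·(2)) / 3 = -1/3 = -0.3333
  S[W,W] = ((1)·(1) + (0)·(0) + (-3)·(-3) + (2)·(2)) / 3 = 14/3 = 4.6667

S is symmetric (S[j,i] = S[i,j]). Assembling:

S = [[5.6667, 0.1667, 5],
 [0.1667, 4.9167, -0.3333],
 [5, -0.3333, 4.6667]]


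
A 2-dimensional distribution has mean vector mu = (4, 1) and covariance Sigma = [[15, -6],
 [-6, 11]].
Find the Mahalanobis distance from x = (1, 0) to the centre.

Step 1 — centre the observation: (x - mu) = (-3, -1).

Step 2 — invert Sigma. det(Sigma) = 15·11 - (-6)² = 129.
  Sigma^{-1} = (1/det) · [[d, -b], [-b, a]] = [[0.0853, 0.0465],
 [0.0465, 0.1163]].

Step 3 — form the quadratic (x - mu)^T · Sigma^{-1} · (x - mu):
  Sigma^{-1} · (x - mu) = (-0.3023, -0.2558).
  (x - mu)^T · [Sigma^{-1} · (x - mu)] = (-3)·(-0.3023) + (-1)·(-0.2558) = 1.1628.

Step 4 — take square root: d = √(1.1628) ≈ 1.0783.

d(x, mu) = √(1.1628) ≈ 1.0783


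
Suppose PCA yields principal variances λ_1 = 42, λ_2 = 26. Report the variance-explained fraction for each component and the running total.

Step 1 — total variance = trace(Sigma) = Σ λ_i = 42 + 26 = 68.

Step 2 — fraction explained by component i = λ_i / Σ λ:
  PC1: 42/68 = 0.6176
  PC2: 26/68 = 0.3824

Step 3 — cumulative fraction after k components = (λ_1 + ... + λ_k) / Σ λ:
  k = 1: 42/68 = 0.6176
  k = 2: (42 + 26)/68 = 68/68 = 1

Summary (fraction, with percent):

explained: PC1 0.6176 (61.76%), PC2 0.3824 (38.24%);  cumulative: 0.6176, 1


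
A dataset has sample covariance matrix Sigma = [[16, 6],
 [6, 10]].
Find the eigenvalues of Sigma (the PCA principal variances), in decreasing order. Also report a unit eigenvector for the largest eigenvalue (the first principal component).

Step 1 — characteristic polynomial of 2×2 Sigma:
  det(Sigma - λI) = λ² - trace · λ + det = 0.
  trace = 16 + 10 = 26, det = 16·10 - (6)² = 124.
Step 2 — discriminant:
  Δ = trace² - 4·det = 676 - 496 = 180.
Step 3 — eigenvalues:
  λ = (trace ± √Δ)/2 = (26 ± 13.4164)/2,
  λ_1 = 19.7082,  λ_2 = 6.2918.

Step 4 — unit eigenvector for λ_1: solve (Sigma - λ_1 I)v = 0. First row:
  (16 - 19.7082)·v_x + (6)·v_y = 0, i.e. (-3.7082)·v_x + (6)·v_y = 0,
  so v ∝ (b, λ_1 - a) = (6, 3.7082) = u.
  ||u|| = √((6)² + (3.7082)²) = √(49.7508) ≈ 7.0534,
  v_1 = u/||u|| ≈ (0.8507, 0.5257) (||v_1|| = 1).

λ_1 = 19.7082,  λ_2 = 6.2918;  v_1 ≈ (0.8507, 0.5257)


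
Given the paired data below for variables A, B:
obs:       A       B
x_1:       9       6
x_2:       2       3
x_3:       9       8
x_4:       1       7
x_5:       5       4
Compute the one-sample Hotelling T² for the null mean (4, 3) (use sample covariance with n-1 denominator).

Step 1 — sample mean vector:
  mean(A) = (9 + 2 + 9 + 1 + 5) / 5 = 26/5 = 5.2
  mean(B) = (6 + 3 + 8 + 7 + 4) / 5 = 28/5 = 5.6
  x̄ = (5.2, 5.6),  deviation x̄ - mu_0 = (5.2, 5.6) - (4, 3) = (1.2, 2.6).

Step 2 — sample covariance matrix, S[i,j] = (1/(n-1)) · Σ_k (x_{k,i} - mean_i) · (x_{k,j} - mean_j), divisor n-1 = 4:
  S[A,A] = ((3.8)·(3.8) + (-3.2)·(-3.2) + (3.8)·(3.8) + (-4.2)·(-4.2) + (-0.2)·(-0.2)) / 4 = 56.8/4 = 14.2
  S[A,B] = ((3.8)·(0.4) + (-3.2)·(-2.6) + (3.8)·(2.4) + (-4.2)·(1.4) + (-0.2)·(-1.6)) / 4 = 13.4/4 = 3.35
  S[B,B] = ((0.4)·(0.4) + (-2.6)·(-2.6) + (2.4)·(2.4) + (1.4)·(1.4) + (-1.6)·(-1.6)) / 4 = 17.2/4 = 4.3
  S = [[14.2, 3.35],
 [3.35, 4.3]].

Step 3 — invert S. det(S) = 14.2·4.3 - (3.35)² = 49.8375.
  S^{-1} = (1/det) · [[d, -b], [-b, a]] = [[0.0863, -0.0672],
 [-0.0672, 0.2849]].

Step 4 — quadratic form (x̄ - mu_0)^T · S^{-1} · (x̄ - mu_0):
  S^{-1} · (x̄ - mu_0) = (-0.0712, 0.6601),
  (x̄ - mu_0)^T · [...] = (1.2)·(-0.0712) + (2.6)·(0.6601) = 1.6309.

Step 5 — scale by n: T² = 5 · 1.6309 = 8.1545.

T² ≈ 8.1545


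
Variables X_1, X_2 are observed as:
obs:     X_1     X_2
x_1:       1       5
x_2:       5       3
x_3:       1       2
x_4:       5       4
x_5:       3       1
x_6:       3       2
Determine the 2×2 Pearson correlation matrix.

Step 1 — column means:
  mean(X_1) = (1 + 5 + 1 + 5 + 3 + 3) / 6 = 18/6 = 3
  mean(X_2) = (5 + 3 + 2 + 4 + 1 + 2) / 6 = 17/6 = 2.8333

Step 2 — sample variances and covariances s[i,j] = (1/(n-1)) · Σ_k (x_{k,i} - mean_i) · (x_{k,j} - mean_j), with n-1 = 5:
  s[X_1,X_1] = ((-2)·(-2) + (2)·(2) + (-2)·(-2) + (2)·(2) + (0)·(0) + (0)·(0)) / 5 = 16/5 = 3.2
  s[X_1,X_2] = ((-2)·(2.1667) + (2)·(0.1667) + (-2)·(-0.8333) + (2)·(1.1667) + (0)·(-1.8333) + (0)·(-0.8333)) / 5 = 0/5 = 0
  s[X_2,X_2] = ((2.1667)·(2.1667) + (0.1667)·(0.1667) + (-0.8333)·(-0.8333) + (1.1667)·(1.1667) + (-1.8333)·(-1.8333) + (-0.8333)·(-0.8333)) / 5 = 10.8333/5 = 2.1667
  Sample standard deviations s_i = √(s[i,i]):
  s(X_1) = √(3.2) = 1.7889
  s(X_2) = √(2.1667) = 1.472

Step 3 — r_{ij} = s_{ij} / (s_i · s_j):
  r[X_1,X_1] = 1 (diagonal).
  r[X_1,X_2] = 0 / (1.7889 · 1.472) = 0 / 2.6331 = 0
  r[X_2,X_2] = 1 (diagonal).

R is symmetric with unit diagonal. Assembling:

R = [[1, 0],
 [0, 1]]


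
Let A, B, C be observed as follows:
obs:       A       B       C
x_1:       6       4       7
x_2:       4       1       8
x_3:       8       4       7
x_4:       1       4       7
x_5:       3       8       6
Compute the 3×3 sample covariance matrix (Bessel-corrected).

Step 1 — column means:
  mean(A) = (6 + 4 + 8 + 1 + 3) / 5 = 22/5 = 4.4
  mean(B) = (4 + 1 + 4 + 4 + 8) / 5 = 21/5 = 4.2
  mean(C) = (7 + 8 + 7 + 7 + 6) / 5 = 35/5 = 7

Step 2 — sample covariance S[i,j] = (1/(n-1)) · Σ_k (x_{k,i} - mean_i) · (x_{k,j} - mean_j), with n-1 = 4.
  S[A,A] = ((1.6)·(1.6) + (-0.4)·(-0.4) + (3.6)·(3.6) + (-3.4)·(-3.4) + (-1.4)·(-1.4)) / 4 = 29.2/4 = 7.3
  S[A,B] = ((1.6)·(-0.2) + (-0.4)·(-3.2) + (3.6)·(-0.2) + (-3.4)·(-0.2) + (-1.4)·(3.8)) / 4 = -4.4/4 = -1.1
  S[A,C] = ((1.6)·(0) + (-0.4)·(1) + (3.6)·(0) + (-3.4)·(0) + (-1.4)·(-1)) / 4 = 1/4 = 0.25
  S[B,B] = ((-0.2)·(-0.2) + (-3.2)·(-3.2) + (-0.2)·(-0.2) + (-0.2)·(-0.2) + (3.8)·(3.8)) / 4 = 24.8/4 = 6.2
  S[B,C] = ((-0.2)·(0) + (-3.2)·(1) + (-0.2)·(0) + (-0.2)·(0) + (3.8)·(-1)) / 4 = -7/4 = -1.75
  S[C,C] = ((0)·(0) + (1)·(1) + (0)·(0) + (0)·(0) + (-1)·(-1)) / 4 = 2/4 = 0.5

S is symmetric (S[j,i] = S[i,j]). Assembling:

S = [[7.3, -1.1, 0.25],
 [-1.1, 6.2, -1.75],
 [0.25, -1.75, 0.5]]


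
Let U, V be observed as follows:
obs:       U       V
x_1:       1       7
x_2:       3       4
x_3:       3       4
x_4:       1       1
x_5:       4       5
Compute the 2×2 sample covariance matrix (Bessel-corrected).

Step 1 — column means:
  mean(U) = (1 + 3 + 3 + 1 + 4) / 5 = 12/5 = 2.4
  mean(V) = (7 + 4 + 4 + 1 + 5) / 5 = 21/5 = 4.2

Step 2 — sample covariance S[i,j] = (1/(n-1)) · Σ_k (x_{k,i} - mean_i) · (x_{k,j} - mean_j), with n-1 = 4.
  S[U,U] = ((-1.4)·(-1.4) + (0.6)·(0.6) + (0.6)·(0.6) + (-1.4)·(-1.4) + (1.6)·(1.6)) / 4 = 7.2/4 = 1.8
  S[U,V] = ((-1.4)·(2.8) + (0.6)·(-0.2) + (0.6)·(-0.2) + (-1.4)·(-3.2) + (1.6)·(0.8)) / 4 = 1.6/4 = 0.4
  S[V,V] = ((2.8)·(2.8) + (-0.2)·(-0.2) + (-0.2)·(-0.2) + (-3.2)·(-3.2) + (0.8)·(0.8)) / 4 = 18.8/4 = 4.7

S is symmetric (S[j,i] = S[i,j]). Assembling:

S = [[1.8, 0.4],
 [0.4, 4.7]]


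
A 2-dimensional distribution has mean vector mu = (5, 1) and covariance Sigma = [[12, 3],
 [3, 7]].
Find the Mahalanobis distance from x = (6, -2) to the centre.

Step 1 — centre the observation: (x - mu) = (1, -3).

Step 2 — invert Sigma. det(Sigma) = 12·7 - (3)² = 75.
  Sigma^{-1} = (1/det) · [[d, -b], [-b, a]] = [[0.0933, -0.04],
 [-0.04, 0.16]].

Step 3 — form the quadratic (x - mu)^T · Sigma^{-1} · (x - mu):
  Sigma^{-1} · (x - mu) = (0.2133, -0.52).
  (x - mu)^T · [Sigma^{-1} · (x - mu)] = (1)·(0.2133) + (-3)·(-0.52) = 1.7733.

Step 4 — take square root: d = √(1.7733) ≈ 1.3317.

d(x, mu) = √(1.7733) ≈ 1.3317


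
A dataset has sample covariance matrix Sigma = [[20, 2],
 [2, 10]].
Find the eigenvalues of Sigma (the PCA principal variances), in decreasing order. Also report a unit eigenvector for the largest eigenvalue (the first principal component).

Step 1 — characteristic polynomial of 2×2 Sigma:
  det(Sigma - λI) = λ² - trace · λ + det = 0.
  trace = 20 + 10 = 30, det = 20·10 - (2)² = 196.
Step 2 — discriminant:
  Δ = trace² - 4·det = 900 - 784 = 116.
Step 3 — eigenvalues:
  λ = (trace ± √Δ)/2 = (30 ± 10.7703)/2,
  λ_1 = 20.3852,  λ_2 = 9.6148.

Step 4 — unit eigenvector for λ_1: solve (Sigma - λ_1 I)v = 0. First row:
  (20 - 20.3852)·v_x + (2)·v_y = 0, i.e. (-0.3852)·v_x + (2)·v_y = 0,
  so v ∝ (b, λ_1 - a) = (2, 0.3852) = u.
  ||u|| = √((2)² + (0.3852)²) = √(4.1484) ≈ 2.0368,
  v_1 = u/||u|| ≈ (0.982, 0.1891) (||v_1|| = 1).

λ_1 = 20.3852,  λ_2 = 9.6148;  v_1 ≈ (0.982, 0.1891)


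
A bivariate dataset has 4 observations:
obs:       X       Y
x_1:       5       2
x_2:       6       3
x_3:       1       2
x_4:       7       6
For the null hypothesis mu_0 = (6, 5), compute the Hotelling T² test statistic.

Step 1 — sample mean vector:
  mean(X) = (5 + 6 + 1 + 7) / 4 = 19/4 = 4.75
  mean(Y) = (2 + 3 + 2 + 6) / 4 = 13/4 = 3.25
  x̄ = (4.75, 3.25),  deviation x̄ - mu_0 = (4.75, 3.25) - (6, 5) = (-1.25, -1.75).

Step 2 — sample covariance matrix, S[i,j] = (1/(n-1)) · Σ_k (x_{k,i} - mean_i) · (x_{k,j} - mean_j), divisor n-1 = 3:
  S[X,X] = ((0.25)·(0.25) + (1.25)·(1.25) + (-3.75)·(-3.75) + (2.25)·(2.25)) / 3 = 20.75/3 = 6.9167
  S[X,Y] = ((0.25)·(-1.25) + (1.25)·(-0.25) + (-3.75)·(-1.25) + (2.25)·(2.75)) / 3 = 10.25/3 = 3.4167
  S[Y,Y] = ((-1.25)·(-1.25) + (-0.25)·(-0.25) + (-1.25)·(-1.25) + (2.75)·(2.75)) / 3 = 10.75/3 = 3.5833
  S = [[6.9167, 3.4167],
 [3.4167, 3.5833]].

Step 3 — invert S. det(S) = 6.9167·3.5833 - (3.4167)² = 13.1111.
  S^{-1} = (1/det) · [[d, -b], [-b, a]] = [[0.2733, -0.2606],
 [-0.2606, 0.5275]].

Step 4 — quadratic form (x̄ - mu_0)^T · S^{-1} · (x̄ - mu_0):
  S^{-1} · (x̄ - mu_0) = (0.1144, -0.5975),
  (x̄ - mu_0)^T · [...] = (-1.25)·(0.1144) + (-1.75)·(-0.5975) = 0.9025.

Step 5 — scale by n: T² = 4 · 0.9025 = 3.6102.

T² ≈ 3.6102


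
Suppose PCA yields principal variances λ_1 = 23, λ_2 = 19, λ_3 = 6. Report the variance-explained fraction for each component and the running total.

Step 1 — total variance = trace(Sigma) = Σ λ_i = 23 + 19 + 6 = 48.

Step 2 — fraction explained by component i = λ_i / Σ λ:
  PC1: 23/48 = 0.4792
  PC2: 19/48 = 0.3958
  PC3: 6/48 = 0.125

Step 3 — cumulative fraction after k components = (λ_1 + ... + λ_k) / Σ λ:
  k = 1: 23/48 = 0.4792
  k = 2: (23 + 19)/48 = 42/48 = 0.875
  k = 3: (23 + 19 + 6)/48 = 48/48 = 1

Summary (fraction, with percent):

explained: PC1 0.4792 (47.92%), PC2 0.3958 (39.58%), PC3 0.125 (12.5%);  cumulative: 0.4792, 0.875, 1


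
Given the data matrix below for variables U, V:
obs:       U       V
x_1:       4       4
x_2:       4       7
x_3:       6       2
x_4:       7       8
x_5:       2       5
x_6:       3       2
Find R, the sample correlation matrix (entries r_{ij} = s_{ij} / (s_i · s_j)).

Step 1 — column means:
  mean(U) = (4 + 4 + 6 + 7 + 2 + 3) / 6 = 26/6 = 4.3333
  mean(V) = (4 + 7 + 2 + 8 + 5 + 2) / 6 = 28/6 = 4.6667

Step 2 — sample variances and covariances s[i,j] = (1/(n-1)) · Σ_k (x_{k,i} - mean_i) · (x_{k,j} - mean_j), with n-1 = 5:
  s[U,U] = ((-0.3333)·(-0.3333) + (-0.3333)·(-0.3333) + (1.6667)·(1.6667) + (2.6667)·(2.6667) + (-2.3333)·(-2.3333) + (-1.3333)·(-1.3333)) / 5 = 17.3333/5 = 3.4667
  s[U,V] = ((-0.3333)·(-0.6667) + (-0.3333)·(2.3333) + (1.6667)·(-2.6667) + (2.6667)·(3.3333) + (-2.3333)·(0.3333) + (-1.3333)·(-2.6667)) / 5 = 6.6667/5 = 1.3333
  s[V,V] = ((-0.6667)·(-0.6667) + (2.3333)·(2.3333) + (-2.6667)·(-2.6667) + (3.3333)·(3.3333) + (0.3333)·(0.3333) + (-2.6667)·(-2.6667)) / 5 = 31.3333/5 = 6.2667
  Sample standard deviations s_i = √(s[i,i]):
  s(U) = √(3.4667) = 1.8619
  s(V) = √(6.2667) = 2.5033

Step 3 — r_{ij} = s_{ij} / (s_i · s_j):
  r[U,U] = 1 (diagonal).
  r[U,V] = 1.3333 / (1.8619 · 2.5033) = 1.3333 / 4.6609 = 0.2861
  r[V,V] = 1 (diagonal).

R is symmetric with unit diagonal. Assembling:

R = [[1, 0.2861],
 [0.2861, 1]]
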